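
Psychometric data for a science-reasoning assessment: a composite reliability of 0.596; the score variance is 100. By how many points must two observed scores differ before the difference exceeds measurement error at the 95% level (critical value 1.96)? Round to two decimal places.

SD = √100 ≈ 10.0000
SEM = 10.0000 * √(1 − 0.5960) = 10.0000 * √0.4040 ≈ 10.0000 * 0.6356 ≈ 6.3561
Standard error of the difference = 6.3561·√2 ≈ 8.9889
Minimum reliable difference = 1.96 * SE_diff ≈ 1.96 * 8.9889 ≈ 17.6182

17.62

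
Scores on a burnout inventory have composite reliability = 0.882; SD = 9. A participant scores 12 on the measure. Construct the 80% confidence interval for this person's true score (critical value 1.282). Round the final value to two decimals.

SEM = 9.0000 * √(1 − 0.8820) = 9.0000 * √0.1180 ≃ 9.0000 * 0.3435 ≃ 3.0916
Margin = 1.282 * 3.0916 ≃ 3.9634
CI = 12 ± 3.9634 → [8.0366, 15.9634]

[8.04, 15.96]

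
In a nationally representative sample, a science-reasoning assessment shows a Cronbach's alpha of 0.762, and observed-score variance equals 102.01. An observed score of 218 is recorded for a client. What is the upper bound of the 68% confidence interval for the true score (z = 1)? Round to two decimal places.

σ = 102.01^(1/2) = 10.100
SEM = 10.100 * √(1 − 0.762) = 10.100 * √0.238 ≃ 10.100 * 0.488 ≃ 4.927
Margin = 1 * 4.927 ≃ 4.927
Upper bound: 218 + 4.927 = 222.927

222.93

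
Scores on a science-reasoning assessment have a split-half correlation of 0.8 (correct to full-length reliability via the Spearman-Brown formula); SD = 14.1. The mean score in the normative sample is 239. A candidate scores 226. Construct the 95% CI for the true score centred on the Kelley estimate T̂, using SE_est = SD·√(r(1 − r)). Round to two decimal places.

Full-length reliability (Spearman-Brown) = 2(0.8)/(1+0.8) ≈ 0.8889
T̂ = 0.8889(226) + 0.1111(239) ≈ 227.4444
SE_est = 14.1000·√[r(1 − r)] ≈ 4.4312
95% CI: 227.4444 ± 8.6852 ≈ (218.7593, 236.1296)

[218.76, 236.13]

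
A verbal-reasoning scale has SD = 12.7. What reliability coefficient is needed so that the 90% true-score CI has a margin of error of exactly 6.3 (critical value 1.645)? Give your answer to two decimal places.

Required SEM = 6.3 / 1.645 ≈ 3.830
r = 1 − (SEM / SD)² = 1 − (3.830 / 12.7)² ≈ 1 − 0.091 ≈ 0.909

0.91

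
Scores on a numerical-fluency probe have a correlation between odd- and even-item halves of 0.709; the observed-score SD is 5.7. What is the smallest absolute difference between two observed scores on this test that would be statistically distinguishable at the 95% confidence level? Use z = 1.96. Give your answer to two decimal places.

Full-length reliability (Spearman-Brown) = 2(0.709)/(1+0.709) ≈ 0.82972
SEM = 5.70000×√(1 − 0.82972) ≈ 2.35207
SE_diff = SEM × √2 ≈ 2.35207 × 1.41421 ≈ 3.32633
Minimum reliable difference = 1.96 × SE_diff ≈ 1.96 × 3.32633 ≈ 6.51961

6.52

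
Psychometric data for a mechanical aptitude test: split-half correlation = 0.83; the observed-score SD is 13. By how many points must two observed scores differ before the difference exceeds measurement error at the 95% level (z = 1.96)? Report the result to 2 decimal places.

r_full = 2·0.83 / (1 + 0.83) ≃ 0.9071
The standard error of measurement is 13.0000×√(1 − 0.9071) ≃ 13.0000×0.3048 ≃ 3.9623.
SE_diff = SEM × √2 ≃ 3.9623 × 1.4142 ≃ 5.6035
Minimum reliable difference = 1.96 × SE_diff ≃ 1.96 × 5.6035 ≃ 10.9828

10.98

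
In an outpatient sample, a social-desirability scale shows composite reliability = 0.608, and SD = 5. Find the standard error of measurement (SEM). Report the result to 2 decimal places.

SEM = 5.00000 · √(1 − 0.60800) = 5.00000 · √0.39200 ≈ 5.00000 · 0.62610 ≈ 3.13050

3.13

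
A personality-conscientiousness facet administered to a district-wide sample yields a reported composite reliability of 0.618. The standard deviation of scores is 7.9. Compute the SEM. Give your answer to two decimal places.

The standard error of measurement is 7.900×√(1 − 0.618) ≃ 7.900×0.618 ≃ 4.883.

4.88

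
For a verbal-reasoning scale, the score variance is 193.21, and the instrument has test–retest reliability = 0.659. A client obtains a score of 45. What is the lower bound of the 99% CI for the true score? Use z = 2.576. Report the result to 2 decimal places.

24.09

SD = √193.21 = 13.900
The standard error of measurement is 13.900×√(1 − 0.659) ≈ 13.900×0.584 ≈ 8.117.
Margin = 2.576 × 8.117 ≈ 20.909
Lower bound: 45 − 20.909 = 24.091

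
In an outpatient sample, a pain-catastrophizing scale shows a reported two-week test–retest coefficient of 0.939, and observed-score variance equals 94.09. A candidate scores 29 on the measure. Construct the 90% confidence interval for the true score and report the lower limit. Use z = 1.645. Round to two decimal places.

25.06

SD = √94.09 ≈ 9.70000
The standard error of measurement is 9.70000*√(1 − 0.93900) ≈ 9.70000*0.24698 ≈ 2.39572.
Margin = 1.645 * 2.39572 ≈ 3.94096
Lower limit = 29 − 3.94096 ≈ 25.05904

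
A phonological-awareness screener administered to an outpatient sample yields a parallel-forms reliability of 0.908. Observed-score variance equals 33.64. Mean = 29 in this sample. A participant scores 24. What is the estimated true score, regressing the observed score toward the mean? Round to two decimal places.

24.46

Estimated true score = 0.9080×24 + (1 − 0.9080)×29 ≃ 24.4600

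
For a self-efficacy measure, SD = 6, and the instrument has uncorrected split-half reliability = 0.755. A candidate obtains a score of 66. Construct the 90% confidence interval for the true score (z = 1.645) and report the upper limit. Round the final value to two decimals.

69.69

Full-length reliability (Spearman-Brown) = 2(0.755)/(1+0.755) ≈ 0.86040
SEM = 6.00000*√(1 − 0.86040) ≈ 2.24179
Margin = 1.645 * 2.24179 ≈ 3.68775
Upper bound: 66 + 3.68775 = 69.68775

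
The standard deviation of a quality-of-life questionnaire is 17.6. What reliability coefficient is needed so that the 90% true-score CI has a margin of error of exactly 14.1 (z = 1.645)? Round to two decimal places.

SEM needed = half-width / z = 14.1/1.645 ≈ 8.5714
Required reliability = 1 − (SEM/SD)² = 1 − 0.2372 ≈ 0.7628

0.76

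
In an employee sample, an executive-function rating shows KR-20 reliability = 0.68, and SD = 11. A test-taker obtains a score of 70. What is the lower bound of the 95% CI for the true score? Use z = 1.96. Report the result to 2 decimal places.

SEM = 11.000 × √(1 − 0.680) = 11.000 × √0.320 ≈ 11.000 × 0.566 ≈ 6.223
1.96 × SEM ≈ 12.196
Lower bound: 70 − 12.196 = 57.804

57.80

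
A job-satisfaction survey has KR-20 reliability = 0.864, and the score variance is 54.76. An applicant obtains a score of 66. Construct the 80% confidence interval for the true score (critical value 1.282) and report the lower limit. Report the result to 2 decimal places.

SD = √54.76 = 7.40000
SEM = 7.40000·√(1 − 0.86400) ≈ 2.72899
Half-width = 1.282·2.72899 ≈ 3.49856
Lower bound: 66 − 3.49856 = 62.50144

62.50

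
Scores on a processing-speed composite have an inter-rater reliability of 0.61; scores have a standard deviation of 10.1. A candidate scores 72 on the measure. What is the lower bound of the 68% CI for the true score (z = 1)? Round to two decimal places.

65.69

SEM = 10.100 * √(1 − 0.610) = 10.100 * √0.390 ≈ 10.100 * 0.624 ≈ 6.307
1 * SEM ≈ 6.307
Lower limit = 72 − 6.307 ≈ 65.693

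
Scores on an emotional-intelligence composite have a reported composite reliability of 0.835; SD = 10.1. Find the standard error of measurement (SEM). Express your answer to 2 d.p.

SEM = 10.100 * √(1 − 0.835) = 10.100 * √0.165 ≈ 10.100 * 0.406 ≈ 4.103

4.10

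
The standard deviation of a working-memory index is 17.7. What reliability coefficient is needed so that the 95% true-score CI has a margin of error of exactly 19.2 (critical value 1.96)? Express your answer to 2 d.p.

Required SEM = 19.2 / 1.96 ≈ 9.79592
Required reliability = 1 − (SEM/SD)² = 1 − 0.30630 ≈ 0.69370

0.69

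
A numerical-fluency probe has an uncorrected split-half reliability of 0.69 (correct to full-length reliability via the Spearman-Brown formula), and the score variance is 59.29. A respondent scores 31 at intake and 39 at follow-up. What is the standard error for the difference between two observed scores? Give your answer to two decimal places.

σ = 59.29^(1/2) = 7.70000
r_full = 2·0.69 / (1 + 0.69) ≈ 0.81657
SEM = 7.70000 * √(1 − 0.81657) = 7.70000 * √0.18343 ≈ 7.70000 * 0.42829 ≈ 3.29783
SE_diff = SEM * √2 ≈ 3.29783 * 1.41421 ≈ 4.66384

4.66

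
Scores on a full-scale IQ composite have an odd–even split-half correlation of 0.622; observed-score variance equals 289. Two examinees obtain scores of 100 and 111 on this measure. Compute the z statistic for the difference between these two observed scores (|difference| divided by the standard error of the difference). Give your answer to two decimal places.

SD = √289 ≈ 17.00000
Spearman-Brown: r = 2(0.622) / (1 + 0.622) = 1.24400 / 1.62200 ≈ 0.76695
SEM = 17.00000 × √(1 − 0.76695) = 17.00000 × √0.23305 ≈ 17.00000 × 0.48275 ≈ 8.20672
SE_diff = √2 × SEM ≈ 11.60605
z = 11 / 11.60605 ≈ 0.94778

0.95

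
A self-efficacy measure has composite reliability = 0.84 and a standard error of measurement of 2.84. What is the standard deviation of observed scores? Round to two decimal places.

7.10

σ = SEM·(1 − r)^(−1/2) ≈ 2.84×2.50000 ≈ 7.10000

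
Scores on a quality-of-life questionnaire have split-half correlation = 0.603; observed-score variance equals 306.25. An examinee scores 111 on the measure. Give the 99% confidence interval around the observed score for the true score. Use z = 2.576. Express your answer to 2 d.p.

SD = √306.25 ≈ 17.500
Spearman-Brown: r = 2(0.603) / (1 + 0.603) = 1.206 / 1.603 ≈ 0.752
SEM = 17.500×√(1 − 0.752) ≈ 8.709
Half-width = 2.576×8.709 ≈ 22.434
Interval: (88.566, 133.434)

[88.57, 133.43]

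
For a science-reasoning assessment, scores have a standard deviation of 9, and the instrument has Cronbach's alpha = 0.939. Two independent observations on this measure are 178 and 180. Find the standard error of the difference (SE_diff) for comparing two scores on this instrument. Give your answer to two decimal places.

3.14

SEM = 9.0000 × √(1 − 0.9390) = 9.0000 × √0.0610 ≈ 9.0000 × 0.2470 ≈ 2.2228
SE_diff = SEM × √2 ≈ 2.2228 × 1.4142 ≈ 3.1436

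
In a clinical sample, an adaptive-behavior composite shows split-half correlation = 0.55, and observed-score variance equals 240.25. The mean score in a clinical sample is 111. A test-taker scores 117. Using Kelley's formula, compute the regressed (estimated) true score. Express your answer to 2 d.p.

115.26

r_full = 2·0.55 / (1 + 0.55) ≈ 0.7097
Estimated true score = 0.7097·117 + (1 − 0.7097)·111 ≈ 115.2581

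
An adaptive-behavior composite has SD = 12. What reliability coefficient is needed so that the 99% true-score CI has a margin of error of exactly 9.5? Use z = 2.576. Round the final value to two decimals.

0.91

SEM needed = half-width / z = 9.5/2.576 ≈ 3.6879
Required reliability = 1 − (SEM/SD)² = 1 − 0.0944 ≈ 0.9056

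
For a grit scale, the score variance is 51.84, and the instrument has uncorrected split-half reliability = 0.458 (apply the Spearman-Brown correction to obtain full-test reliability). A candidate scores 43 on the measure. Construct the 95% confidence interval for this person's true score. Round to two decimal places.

SD = √51.84 = 7.20000
Spearman-Brown: r = 2(0.458) / (1 + 0.458) = 0.91600 / 1.45800 ≈ 0.62826
The standard error of measurement is 7.20000·√(1 − 0.62826) ≈ 7.20000·0.60971 ≈ 4.38989.
Half-width = 1.96·4.38989 ≈ 8.60418
95% CI: 43 ± 8.60418 = [34.39582, 51.60418]

[34.40, 51.60]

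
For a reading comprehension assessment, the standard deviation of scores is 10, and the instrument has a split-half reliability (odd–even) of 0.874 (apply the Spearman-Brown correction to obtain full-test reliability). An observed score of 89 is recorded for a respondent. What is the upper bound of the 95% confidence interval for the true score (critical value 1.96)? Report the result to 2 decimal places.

Full-length reliability (Spearman-Brown) = 2(0.874)/(1+0.874) ≃ 0.9328
SEM = 10.0000×√(1 − 0.9328) ≃ 2.5930
Margin = 1.96 × 2.5930 ≃ 5.0823
Upper limit = 89 + 5.0823 ≃ 94.0823

94.08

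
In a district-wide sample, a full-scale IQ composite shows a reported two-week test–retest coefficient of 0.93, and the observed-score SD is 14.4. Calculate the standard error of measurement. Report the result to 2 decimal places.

3.81

SEM = 14.400 · √(1 − 0.930) = 14.400 · √0.070 ≃ 14.400 · 0.265 ≃ 3.810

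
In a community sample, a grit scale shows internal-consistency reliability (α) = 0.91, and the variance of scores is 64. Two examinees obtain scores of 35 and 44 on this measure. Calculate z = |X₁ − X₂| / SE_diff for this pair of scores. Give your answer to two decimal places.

SD = √64 ≃ 8.000
SEM = 8.000 · √(1 − 0.910) = 8.000 · √0.090 ≃ 8.000 · 0.300 ≃ 2.400
SE_diff = SEM · √2 ≃ 2.400 · 1.414 ≃ 3.394
z = 9 / 3.394 ≃ 2.652

2.65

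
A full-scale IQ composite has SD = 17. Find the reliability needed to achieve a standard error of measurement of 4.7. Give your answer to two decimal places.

r = 1 − (SEM / SD)² = 1 − (4.700 / 17)² ≃ 1 − 0.076 ≃ 0.924

0.92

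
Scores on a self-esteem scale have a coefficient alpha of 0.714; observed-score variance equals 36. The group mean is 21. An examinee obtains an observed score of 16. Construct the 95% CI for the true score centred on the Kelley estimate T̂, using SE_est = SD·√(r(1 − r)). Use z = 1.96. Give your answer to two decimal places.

SD = √36 ≈ 6.00000
Estimated true score = 0.71400×16 + (1 − 0.71400)×21 ≈ 17.43000
SE_est = 6.00000·√[r(1 − r)] ≈ 2.71134
95% CI: 17.43000 ± 5.31422 ≈ (12.11578, 22.74422)

[12.12, 22.74]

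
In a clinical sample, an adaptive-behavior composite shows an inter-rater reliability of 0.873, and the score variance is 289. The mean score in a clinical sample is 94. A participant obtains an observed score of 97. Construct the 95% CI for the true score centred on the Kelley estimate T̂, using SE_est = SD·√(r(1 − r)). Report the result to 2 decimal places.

[85.52, 107.71]

SD = √289 ≈ 17.0000
T̂ = r·X + (1 − r)·M = 0.8730×97 + 0.1270×94 = 84.6810 + 11.9380 ≈ 96.6190
SE_est = SD × √(r(1 − r)) = 17.0000 × √0.1109 ≈ 17.0000 × 0.3330 ≈ 5.6605
95% CI: 96.6190 ± 11.0947 ≈ (85.5243, 107.7137)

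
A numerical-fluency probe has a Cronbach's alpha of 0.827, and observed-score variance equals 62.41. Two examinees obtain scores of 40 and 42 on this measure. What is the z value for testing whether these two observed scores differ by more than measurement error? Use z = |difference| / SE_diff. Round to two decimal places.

0.43

SD = √62.41 ≃ 7.9000
The standard error of measurement is 7.9000*√(1 − 0.8270) ≃ 7.9000*0.4159 ≃ 3.2859.
SE_diff = √2 * SEM ≃ 4.6469
z = |40 − 42| / 4.6469 = 2 / 4.6469 ≃ 0.4304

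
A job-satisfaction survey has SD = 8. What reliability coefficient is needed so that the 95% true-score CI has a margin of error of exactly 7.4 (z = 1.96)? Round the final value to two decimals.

SEM needed = half-width / z = 7.4/1.96 ≃ 3.7755
Required reliability = 1 − (SEM/SD)² = 1 − 0.2227 ≃ 0.7773

0.78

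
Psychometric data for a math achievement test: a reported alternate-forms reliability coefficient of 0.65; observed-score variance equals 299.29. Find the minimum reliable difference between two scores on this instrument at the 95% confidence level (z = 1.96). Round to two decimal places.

28.37

σ = 299.29^(1/2) = 17.3000
The standard error of measurement is 17.3000·√(1 − 0.6500) ≃ 17.3000·0.5916 ≃ 10.2348.
Standard error of the difference = 10.2348·√2 ≃ 14.4742
Smallest detectable difference = 1.96·14.4742 ≃ 28.3695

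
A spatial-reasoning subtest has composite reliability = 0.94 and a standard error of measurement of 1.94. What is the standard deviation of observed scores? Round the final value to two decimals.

7.92

SD = 1.94 / √(1 − 0.94) ≈ 7.920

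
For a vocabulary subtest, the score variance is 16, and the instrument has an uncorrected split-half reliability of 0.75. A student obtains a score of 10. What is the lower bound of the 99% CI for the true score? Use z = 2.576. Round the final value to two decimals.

6.11

SD = √16 ≃ 4.000
Full-length reliability (Spearman-Brown) = 2(0.75)/(1+0.75) ≃ 0.857
SEM = 4.000·√(1 − 0.857) ≃ 1.512
Half-width = 2.576·1.512 ≃ 3.895
Lower bound: 10 − 3.895 = 6.105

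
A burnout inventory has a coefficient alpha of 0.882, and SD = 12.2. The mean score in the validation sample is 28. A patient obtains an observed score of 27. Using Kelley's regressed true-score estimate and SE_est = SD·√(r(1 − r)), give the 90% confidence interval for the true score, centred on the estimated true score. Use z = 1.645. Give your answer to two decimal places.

[20.64, 33.59]

Estimated true score = 0.8820·27 + (1 − 0.8820)·28 ≈ 27.1180
SE_est = SD · √(r(1 − r)) = 12.2000 · √0.1041 ≈ 12.2000 · 0.3226 ≈ 3.9358
CI = 27.1180 ± 1.645 · 3.9358 → [20.6436, 33.5924]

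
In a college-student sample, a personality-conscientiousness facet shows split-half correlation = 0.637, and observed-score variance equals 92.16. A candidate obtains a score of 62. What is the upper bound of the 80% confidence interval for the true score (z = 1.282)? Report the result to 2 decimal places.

SD = √92.16 ≈ 9.6000
Spearman-Brown: r = 2(0.637) / (1 + 0.637) = 1.2740 / 1.6370 ≈ 0.7783
SEM = 9.6000*√(1 − 0.7783) ≈ 4.5206
Margin = 1.282 * 4.5206 ≈ 5.7955
Upper limit = 62 + 5.7955 ≈ 67.7955

67.80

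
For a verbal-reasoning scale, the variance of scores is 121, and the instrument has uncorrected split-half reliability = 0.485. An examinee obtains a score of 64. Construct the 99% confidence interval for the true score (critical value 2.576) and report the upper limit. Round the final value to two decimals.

80.69

SD = √121 ≈ 11.000
Spearman-Brown: r = 2(0.485) / (1 + 0.485) = 0.970 / 1.485 ≈ 0.653
SEM = 11.000 × √(1 − 0.653) = 11.000 × √0.347 ≈ 11.000 × 0.589 ≈ 6.478
Half-width = 2.576×6.478 ≈ 16.687
Upper limit = 64 + 16.687 ≈ 80.687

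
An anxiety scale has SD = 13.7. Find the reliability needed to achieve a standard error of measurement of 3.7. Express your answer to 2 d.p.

0.93

Required reliability = 1 − (SEM/SD)² = 1 − 0.07294 ≃ 0.92706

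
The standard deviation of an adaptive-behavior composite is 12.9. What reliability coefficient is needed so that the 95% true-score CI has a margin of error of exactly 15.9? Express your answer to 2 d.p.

0.60

SEM needed = half-width / z = 15.9/1.96 ≈ 8.1122
Required reliability = 1 − (SEM/SD)² = 1 − 0.3955 ≈ 0.6045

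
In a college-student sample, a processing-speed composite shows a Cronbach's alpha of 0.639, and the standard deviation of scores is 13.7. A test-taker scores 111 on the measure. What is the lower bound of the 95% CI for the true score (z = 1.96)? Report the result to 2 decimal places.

94.87

The standard error of measurement is 13.700*√(1 − 0.639) ≈ 13.700*0.601 ≈ 8.231.
Margin = 1.96 * 8.231 ≈ 16.134
Lower limit = 111 − 16.134 ≈ 94.866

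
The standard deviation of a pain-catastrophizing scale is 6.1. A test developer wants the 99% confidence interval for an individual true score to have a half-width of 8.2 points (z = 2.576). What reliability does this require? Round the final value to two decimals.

Required SEM = 8.2 / 2.576 ≃ 3.183
Required reliability = 1 − (SEM/SD)² = 1 − 0.272 ≃ 0.728

0.73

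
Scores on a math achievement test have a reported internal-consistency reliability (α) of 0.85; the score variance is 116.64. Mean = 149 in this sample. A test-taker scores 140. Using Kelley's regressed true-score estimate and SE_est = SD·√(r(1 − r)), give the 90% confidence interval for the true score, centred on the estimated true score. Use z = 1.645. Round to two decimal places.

[135.01, 147.69]

σ = 116.64^(1/2) = 10.80000
T̂ = r·X + (1 − r)·M = 0.85000*140 + 0.15000*149 = 119.00000 + 22.35000 ≃ 141.35000
SE_est = SD * √(r(1 − r)) = 10.80000 * √0.12750 ≃ 10.80000 * 0.35707 ≃ 3.85637
90% CI: 141.35000 ± 6.34373 ≃ (135.00627, 147.69373)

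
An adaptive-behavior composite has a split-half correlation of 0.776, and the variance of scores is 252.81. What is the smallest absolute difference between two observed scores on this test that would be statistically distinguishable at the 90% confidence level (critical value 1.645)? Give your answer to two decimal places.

SD = √252.81 = 15.9000
r_full = 2·0.776 / (1 + 0.776) ≈ 0.8739
SEM = 15.9000 * √(1 − 0.8739) = 15.9000 * √0.1261 ≈ 15.9000 * 0.3551 ≈ 5.6468
SE_diff = √2 * SEM ≈ 7.9857
Smallest detectable difference = 1.645*7.9857 ≈ 13.1365

13.14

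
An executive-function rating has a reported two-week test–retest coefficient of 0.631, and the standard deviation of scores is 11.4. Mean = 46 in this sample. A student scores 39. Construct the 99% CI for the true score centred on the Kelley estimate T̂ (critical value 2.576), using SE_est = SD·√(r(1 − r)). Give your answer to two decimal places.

Estimated true score = 0.6310·39 + (1 − 0.6310)·46 ≈ 41.5830
SE_est = SD · √(r(1 − r)) = 11.4000 · √0.2328 ≈ 11.4000 · 0.4825 ≈ 5.5009
CI = 41.5830 ± 2.576 · 5.5009 → [27.4127, 55.7533]

[27.41, 55.75]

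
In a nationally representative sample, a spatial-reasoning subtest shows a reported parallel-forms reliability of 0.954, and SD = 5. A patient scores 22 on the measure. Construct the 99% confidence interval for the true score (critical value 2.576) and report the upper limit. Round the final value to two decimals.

24.76

SEM = 5.000*√(1 − 0.954) ≈ 1.072
Half-width = 2.576*1.072 ≈ 2.762
Upper limit = 22 + 2.762 ≈ 24.762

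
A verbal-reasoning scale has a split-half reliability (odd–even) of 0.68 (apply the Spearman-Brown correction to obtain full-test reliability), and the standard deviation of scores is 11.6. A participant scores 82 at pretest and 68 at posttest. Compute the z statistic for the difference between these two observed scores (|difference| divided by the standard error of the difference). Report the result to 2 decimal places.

Spearman-Brown: r = 2(0.68) / (1 + 0.68) = 1.36000 / 1.68000 ≃ 0.80952
SEM = 11.60000*√(1 − 0.80952) ≃ 5.06266
SE_diff = √2 * SEM ≃ 7.15968
z = |82 − 68| / 7.15968 = 14 / 7.15968 ≃ 1.95540

1.96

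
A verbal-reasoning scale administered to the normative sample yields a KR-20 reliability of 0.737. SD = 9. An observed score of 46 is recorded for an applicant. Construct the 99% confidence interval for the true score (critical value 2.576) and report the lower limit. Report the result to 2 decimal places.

34.11

The standard error of measurement is 9.000*√(1 − 0.737) ≈ 9.000*0.513 ≈ 4.616.
Margin = 2.576 * 4.616 ≈ 11.890
Lower bound: 46 − 11.890 = 34.110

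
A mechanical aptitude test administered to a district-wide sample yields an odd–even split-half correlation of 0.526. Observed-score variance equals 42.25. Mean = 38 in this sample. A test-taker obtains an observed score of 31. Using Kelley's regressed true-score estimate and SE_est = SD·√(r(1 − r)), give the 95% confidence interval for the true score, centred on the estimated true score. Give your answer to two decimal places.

[27.28, 39.07]

SD = √42.25 = 6.500
Full-length reliability (Spearman-Brown) = 2(0.526)/(1+0.526) ≈ 0.689
T̂ = 0.689(31) + 0.311(38) ≈ 33.174
SE_est = 6.500*√(0.689*0.311) ≈ 3.008
95% CI: 33.174 ± 5.895 ≈ (27.279, 39.070)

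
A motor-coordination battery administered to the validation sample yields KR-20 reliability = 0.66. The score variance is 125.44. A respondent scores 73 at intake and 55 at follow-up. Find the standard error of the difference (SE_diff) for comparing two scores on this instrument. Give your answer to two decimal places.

SD = √125.44 ≈ 11.200
SEM = 11.200 * √(1 − 0.660) = 11.200 * √0.340 ≈ 11.200 * 0.583 ≈ 6.531
Standard error of the difference = 6.531·√2 ≈ 9.236

9.24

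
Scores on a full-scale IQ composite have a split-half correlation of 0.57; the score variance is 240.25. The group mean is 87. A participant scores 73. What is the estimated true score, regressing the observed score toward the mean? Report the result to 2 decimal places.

76.83

r_full = 2·0.57 / (1 + 0.57) ≈ 0.726
T̂ = r·X + (1 − r)·M = 0.726*73 + 0.274*87 ≈ 53.006 + 23.828 ≈ 76.834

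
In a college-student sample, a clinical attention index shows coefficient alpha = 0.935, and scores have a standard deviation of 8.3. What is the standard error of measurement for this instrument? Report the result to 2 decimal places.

The standard error of measurement is 8.3000*√(1 − 0.9350) ≃ 8.3000*0.2550 ≃ 2.1161.

2.12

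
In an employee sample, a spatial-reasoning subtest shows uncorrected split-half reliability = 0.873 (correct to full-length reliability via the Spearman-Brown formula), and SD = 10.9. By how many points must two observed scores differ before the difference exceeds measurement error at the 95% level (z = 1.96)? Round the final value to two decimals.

7.87

Full-length reliability (Spearman-Brown) = 2(0.873)/(1+0.873) ≈ 0.932
SEM = 10.900*√(1 − 0.932) ≈ 2.838
Standard error of the difference = 2.838·√2 ≈ 4.014
Minimum reliable difference = 1.96 * SE_diff ≈ 1.96 * 4.014 ≈ 7.867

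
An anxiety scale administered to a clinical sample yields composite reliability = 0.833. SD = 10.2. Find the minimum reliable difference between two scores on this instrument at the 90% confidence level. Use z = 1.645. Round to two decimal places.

9.70

The standard error of measurement is 10.20000×√(1 − 0.83300) ≈ 10.20000×0.40866 ≈ 4.16829.
Standard error of the difference = 4.16829·√2 ≈ 5.89486
Smallest detectable difference = 1.645×5.89486 ≈ 9.69704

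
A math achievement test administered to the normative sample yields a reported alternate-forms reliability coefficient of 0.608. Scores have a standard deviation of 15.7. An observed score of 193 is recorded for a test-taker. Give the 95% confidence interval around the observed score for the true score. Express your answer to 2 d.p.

[173.73, 212.27]

SEM = 15.7000*√(1 − 0.6080) ≈ 9.8298
Half-width = 1.96*9.8298 ≈ 19.2663
Interval: (173.7337, 212.2663)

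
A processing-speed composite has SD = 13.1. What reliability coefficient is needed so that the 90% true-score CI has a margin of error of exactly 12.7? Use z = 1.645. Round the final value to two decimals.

0.65

Required SEM = 12.7 / 1.645 ≃ 7.720
r = 1 − (SEM / SD)² = 1 − (7.720 / 13.1)² ≃ 1 − 0.347 ≃ 0.653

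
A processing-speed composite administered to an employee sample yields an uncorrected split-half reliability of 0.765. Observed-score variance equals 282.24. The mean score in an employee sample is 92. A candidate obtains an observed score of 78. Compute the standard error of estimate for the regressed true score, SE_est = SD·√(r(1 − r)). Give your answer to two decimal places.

5.71

SD = √282.24 = 16.8000
Spearman-Brown: r = 2(0.765) / (1 + 0.765) = 1.5300 / 1.7650 ≈ 0.8669
SE_est = 16.8000·√[r(1 − r)] ≈ 5.7075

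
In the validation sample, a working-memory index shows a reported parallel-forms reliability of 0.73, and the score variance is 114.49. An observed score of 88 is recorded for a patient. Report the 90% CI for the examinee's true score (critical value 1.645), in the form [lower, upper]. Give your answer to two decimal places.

σ = 114.49^(1/2) = 10.7000
SEM = 10.7000*√(1 − 0.7300) ≈ 5.5599
1.645 * SEM ≈ 9.1460
90% CI: 88 ± 9.1460 = [78.8540, 97.1460]

[78.85, 97.15]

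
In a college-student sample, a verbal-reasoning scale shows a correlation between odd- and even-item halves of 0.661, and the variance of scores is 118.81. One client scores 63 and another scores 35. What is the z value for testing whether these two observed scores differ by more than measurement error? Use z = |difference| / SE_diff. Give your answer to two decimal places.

SD = √118.81 = 10.900
Spearman-Brown: r = 2(0.661) / (1 + 0.661) = 1.322 / 1.661 ≃ 0.796
SEM = 10.900 × √(1 − 0.796) = 10.900 × √0.204 ≃ 10.900 × 0.452 ≃ 4.924
Standard error of the difference = 4.924·√2 ≃ 6.964
z = 28 / 6.964 ≃ 4.021

4.02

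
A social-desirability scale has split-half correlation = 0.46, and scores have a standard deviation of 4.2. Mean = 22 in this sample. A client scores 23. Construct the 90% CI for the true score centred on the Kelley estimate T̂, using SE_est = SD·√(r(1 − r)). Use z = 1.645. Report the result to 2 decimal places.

[19.29, 25.97]

Spearman-Brown: r = 2(0.46) / (1 + 0.46) = 0.92000 / 1.46000 ≃ 0.63014
T̂ = 0.63014(23) + 0.36986(22) ≃ 22.63014
SE_est = 4.20000×√(0.63014×0.36986) ≃ 2.02762
90% CI: 22.63014 ± 3.33544 ≃ (19.29470, 25.96558)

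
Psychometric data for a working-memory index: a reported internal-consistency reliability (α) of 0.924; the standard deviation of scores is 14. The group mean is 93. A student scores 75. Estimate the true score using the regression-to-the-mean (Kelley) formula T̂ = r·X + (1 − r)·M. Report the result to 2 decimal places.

76.37

T̂ = r·X + (1 − r)·M = 0.924·75 + 0.076·93 = 69.300 + 7.068 ≈ 76.368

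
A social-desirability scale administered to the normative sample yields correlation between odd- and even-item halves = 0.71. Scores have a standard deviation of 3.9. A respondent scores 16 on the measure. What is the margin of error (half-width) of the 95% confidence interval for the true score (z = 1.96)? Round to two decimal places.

Full-length reliability (Spearman-Brown) = 2(0.71)/(1+0.71) ≈ 0.8304
SEM = 3.9000*√(1 − 0.8304) ≈ 1.6061
Half-width = 1.96*1.6061 ≈ 3.1479

3.15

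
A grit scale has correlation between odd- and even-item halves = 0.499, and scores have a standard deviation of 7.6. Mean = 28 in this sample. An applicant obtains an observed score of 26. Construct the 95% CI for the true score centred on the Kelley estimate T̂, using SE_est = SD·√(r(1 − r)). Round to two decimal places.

Full-length reliability (Spearman-Brown) = 2(0.499)/(1+0.499) ≈ 0.6658
T̂ = 0.6658(26) + 0.3342(28) ≈ 26.6684
SE_est = SD * √(r(1 − r)) = 7.6000 * √0.2225 ≈ 7.6000 * 0.4717 ≈ 3.5851
95% CI: 26.6684 ± 7.0267 ≈ (19.6417, 33.6952)

[19.64, 33.70]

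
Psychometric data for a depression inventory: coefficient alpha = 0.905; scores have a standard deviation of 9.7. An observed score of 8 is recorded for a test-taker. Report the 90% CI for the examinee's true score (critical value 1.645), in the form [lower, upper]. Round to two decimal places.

[3.08, 12.92]

SEM = 9.700 * √(1 − 0.905) = 9.700 * √0.095 ≈ 9.700 * 0.308 ≈ 2.990
Half-width = 1.645*2.990 ≈ 4.918
90% CI: 8 ± 4.918 = [3.082, 12.918]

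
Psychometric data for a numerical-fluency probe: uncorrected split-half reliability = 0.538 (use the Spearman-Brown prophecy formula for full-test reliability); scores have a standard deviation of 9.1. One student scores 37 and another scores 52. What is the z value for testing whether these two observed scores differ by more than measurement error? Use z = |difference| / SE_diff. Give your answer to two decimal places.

Full-length reliability (Spearman-Brown) = 2(0.538)/(1+0.538) ≈ 0.700
SEM = 9.100 · √(1 − 0.700) = 9.100 · √0.300 ≈ 9.100 · 0.548 ≈ 4.988
SE_diff = √2 · SEM ≈ 7.053
z = |37 − 52| / 7.053 = 15 / 7.053 ≈ 2.127

2.13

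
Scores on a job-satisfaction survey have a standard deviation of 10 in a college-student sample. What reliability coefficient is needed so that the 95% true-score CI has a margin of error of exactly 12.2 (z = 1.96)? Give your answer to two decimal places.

0.61

SEM needed = half-width / z = 12.2/1.96 ≈ 6.2245
r = 1 − (SEM / SD)² = 1 − (6.2245 / 10)² ≈ 1 − 0.3874 ≈ 0.6126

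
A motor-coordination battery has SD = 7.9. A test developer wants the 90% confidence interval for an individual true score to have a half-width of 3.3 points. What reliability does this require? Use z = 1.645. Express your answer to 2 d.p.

Required SEM = 3.3 / 1.645 ≈ 2.006
Required reliability = 1 − (SEM/SD)² = 1 − 0.064 ≈ 0.936

0.94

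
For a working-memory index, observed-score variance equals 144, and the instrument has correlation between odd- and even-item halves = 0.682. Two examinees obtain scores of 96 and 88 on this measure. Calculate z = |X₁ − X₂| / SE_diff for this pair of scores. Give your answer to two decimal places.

σ = 144^(1/2) = 12.000
Spearman-Brown: r = 2(0.682) / (1 + 0.682) = 1.364 / 1.682 ≈ 0.811
SEM = 12.000 · √(1 − 0.811) = 12.000 · √0.189 ≈ 12.000 · 0.435 ≈ 5.218
Standard error of the difference = 5.218·√2 ≈ 7.379
z = 8 / 7.379 ≈ 1.084

1.08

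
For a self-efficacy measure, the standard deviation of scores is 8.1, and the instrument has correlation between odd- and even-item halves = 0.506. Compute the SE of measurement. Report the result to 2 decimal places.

Full-length reliability (Spearman-Brown) = 2(0.506)/(1+0.506) ≈ 0.672
SEM = 8.100·√(1 − 0.672) ≈ 4.639

4.64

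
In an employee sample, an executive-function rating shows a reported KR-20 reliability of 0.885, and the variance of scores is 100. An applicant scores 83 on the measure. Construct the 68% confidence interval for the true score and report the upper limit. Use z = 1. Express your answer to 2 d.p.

σ = 100^(1/2) = 10.0000
SEM = 10.0000×√(1 − 0.8850) ≈ 3.3912
1 × SEM ≈ 3.3912
Upper limit = 83 + 3.3912 ≈ 86.3912

86.39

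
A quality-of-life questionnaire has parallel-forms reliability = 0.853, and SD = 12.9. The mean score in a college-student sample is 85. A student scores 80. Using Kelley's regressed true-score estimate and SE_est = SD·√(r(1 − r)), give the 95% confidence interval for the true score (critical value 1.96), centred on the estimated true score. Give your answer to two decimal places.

T̂ = r·X + (1 − r)·M = 0.853*80 + 0.147*85 = 68.240 + 12.495 ≈ 80.735
SE_est = 12.900·√[r(1 − r)] ≈ 4.568
CI = 80.735 ± 1.96 * 4.568 → [71.782, 89.688]

[71.78, 89.69]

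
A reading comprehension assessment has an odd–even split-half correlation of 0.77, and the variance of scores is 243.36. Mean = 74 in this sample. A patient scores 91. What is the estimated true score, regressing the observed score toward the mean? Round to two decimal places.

Spearman-Brown: r = 2(0.77) / (1 + 0.77) = 1.540 / 1.770 ≈ 0.870
T̂ = 0.870(91) + 0.130(74) ≈ 88.791

88.79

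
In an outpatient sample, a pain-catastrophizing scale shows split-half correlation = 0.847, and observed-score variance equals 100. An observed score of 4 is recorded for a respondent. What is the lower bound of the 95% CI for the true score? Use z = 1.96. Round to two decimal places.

-1.64

σ = 100^(1/2) = 10.0000
Full-length reliability (Spearman-Brown) = 2(0.847)/(1+0.847) ≈ 0.9172
SEM = 10.0000 · √(1 − 0.9172) = 10.0000 · √0.0828 ≈ 10.0000 · 0.2878 ≈ 2.8781
Half-width = 1.96·2.8781 ≈ 5.6412
Lower limit = 4 − 5.6412 ≈ -1.6412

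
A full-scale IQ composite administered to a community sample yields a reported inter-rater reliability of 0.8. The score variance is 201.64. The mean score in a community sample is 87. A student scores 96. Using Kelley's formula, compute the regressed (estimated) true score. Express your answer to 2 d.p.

94.20

T̂ = r·X + (1 − r)·M = 0.80000×96 + 0.20000×87 = 76.80000 + 17.40000 ≈ 94.20000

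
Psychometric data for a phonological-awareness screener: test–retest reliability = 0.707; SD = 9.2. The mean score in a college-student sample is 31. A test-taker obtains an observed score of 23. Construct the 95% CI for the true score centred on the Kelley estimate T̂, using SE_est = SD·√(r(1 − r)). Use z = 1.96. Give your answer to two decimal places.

[17.14, 33.55]

T̂ = r·X + (1 − r)·M = 0.7070*23 + 0.2930*31 = 16.2610 + 9.0830 ≈ 25.3440
SE_est = 9.2000·√[r(1 − r)] ≈ 4.1873
CI = 25.3440 ± 1.96 * 4.1873 → [17.1369, 33.5511]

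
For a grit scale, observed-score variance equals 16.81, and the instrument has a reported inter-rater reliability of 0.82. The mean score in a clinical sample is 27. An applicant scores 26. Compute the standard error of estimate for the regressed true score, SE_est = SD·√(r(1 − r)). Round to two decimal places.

SD = √16.81 ≈ 4.1000
SE_est = SD × √(r(1 − r)) = 4.1000 × √0.1476 ≈ 4.1000 × 0.3842 ≈ 1.5752

1.58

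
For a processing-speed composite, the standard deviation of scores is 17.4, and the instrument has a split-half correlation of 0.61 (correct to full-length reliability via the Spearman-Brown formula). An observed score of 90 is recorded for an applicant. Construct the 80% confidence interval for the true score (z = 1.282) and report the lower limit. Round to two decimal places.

Full-length reliability (Spearman-Brown) = 2(0.61)/(1+0.61) ≈ 0.7578
SEM = 17.4000 · √(1 − 0.7578) = 17.4000 · √0.2422 ≈ 17.4000 · 0.4922 ≈ 8.5638
1.282 · SEM ≈ 10.9788
Lower limit = 90 − 10.9788 ≈ 79.0212

79.02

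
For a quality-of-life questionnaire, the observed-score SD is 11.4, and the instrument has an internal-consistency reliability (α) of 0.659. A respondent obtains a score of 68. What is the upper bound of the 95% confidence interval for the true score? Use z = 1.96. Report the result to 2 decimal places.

81.05

The standard error of measurement is 11.4000×√(1 − 0.6590) ≃ 11.4000×0.5840 ≃ 6.6571.
Margin = 1.96 × 6.6571 ≃ 13.0478
Upper bound: 68 + 13.0478 = 81.0478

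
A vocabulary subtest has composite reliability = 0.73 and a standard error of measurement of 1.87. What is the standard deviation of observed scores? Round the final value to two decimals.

3.60

σ = SEM·(1 − r)^(−1/2) ≈ 1.87×1.92450 ≈ 3.59882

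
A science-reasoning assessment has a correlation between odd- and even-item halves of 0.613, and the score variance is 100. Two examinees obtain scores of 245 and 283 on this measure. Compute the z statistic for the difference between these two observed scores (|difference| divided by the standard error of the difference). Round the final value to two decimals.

SD = √100 ≈ 10.0000
Spearman-Brown: r = 2(0.613) / (1 + 0.613) = 1.2260 / 1.6130 ≈ 0.7601
SEM = 10.0000 · √(1 − 0.7601) = 10.0000 · √0.2399 ≈ 10.0000 · 0.4898 ≈ 4.8982
SE_diff = SEM · √2 ≈ 4.8982 · 1.4142 ≈ 6.9271
z = |245 − 283| / 6.9271 = 38 / 6.9271 ≈ 5.4857

5.49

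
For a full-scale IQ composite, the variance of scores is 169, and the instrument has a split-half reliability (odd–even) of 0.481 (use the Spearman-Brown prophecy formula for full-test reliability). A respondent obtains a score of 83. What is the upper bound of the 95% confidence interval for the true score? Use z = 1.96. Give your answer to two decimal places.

98.08

σ = 169^(1/2) = 13.0000
r_full = 2·0.481 / (1 + 0.481) ≈ 0.6496
SEM = 13.0000 · √(1 − 0.6496) = 13.0000 · √0.3504 ≈ 13.0000 · 0.5920 ≈ 7.6957
Half-width = 1.96·7.6957 ≈ 15.0836
Upper limit = 83 + 15.0836 ≈ 98.0836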